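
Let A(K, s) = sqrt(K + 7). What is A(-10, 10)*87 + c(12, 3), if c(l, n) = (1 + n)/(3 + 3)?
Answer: 2/3 + 87*I*sqrt(3) ≈ 0.66667 + 150.69*I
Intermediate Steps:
A(K, s) = sqrt(7 + K)
c(l, n) = 1/6 + n/6 (c(l, n) = (1 + n)/6 = (1 + n)*(1/6) = 1/6 + n/6)
A(-10, 10)*87 + c(12, 3) = sqrt(7 - 10)*87 + (1/6 + (1/6)*3) = sqrt(-3)*87 + (1/6 + 1/2) = (I*sqrt(3))*87 + 2/3 = 87*I*sqrt(3) + 2/3 = 2/3 + 87*I*sqrt(3)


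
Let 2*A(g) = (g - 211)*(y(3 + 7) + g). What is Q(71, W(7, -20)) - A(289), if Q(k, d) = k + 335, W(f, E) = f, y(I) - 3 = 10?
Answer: -11372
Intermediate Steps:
y(I) = 13 (y(I) = 3 + 10 = 13)
A(g) = (-211 + g)*(13 + g)/2 (A(g) = ((g - 211)*(13 + g))/2 = ((-211 + g)*(13 + g))/2 = (-211 + g)*(13 + g)/2)
Q(k, d) = 335 + k
Q(71, W(7, -20)) - A(289) = (335 + 71) - (-2743/2 + (½)*289² - 99*289) = 406 - (-2743/2 + (½)*83521 - 28611) = 406 - (-2743/2 + 83521/2 - 28611) = 406 - 1*11778 = 406 - 11778 = -11372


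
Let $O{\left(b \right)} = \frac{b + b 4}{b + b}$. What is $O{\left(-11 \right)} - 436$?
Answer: $- \frac{867}{2} \approx -433.5$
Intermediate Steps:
$O{\left(b \right)} = \frac{5}{2}$ ($O{\left(b \right)} = \frac{b + 4 b}{2 b} = 5 b \frac{1}{2 b} = \frac{5}{2}$)
$O{\left(-11 \right)} - 436 = \frac{5}{2} - 436 = - \frac{867}{2}$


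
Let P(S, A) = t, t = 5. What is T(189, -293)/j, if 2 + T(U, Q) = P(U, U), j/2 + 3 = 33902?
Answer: 3/67798 ≈ 4.4249e-5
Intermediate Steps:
j = 67798 (j = -6 + 2*33902 = -6 + 67804 = 67798)
P(S, A) = 5
T(U, Q) = 3 (T(U, Q) = -2 + 5 = 3)
T(189, -293)/j = 3/67798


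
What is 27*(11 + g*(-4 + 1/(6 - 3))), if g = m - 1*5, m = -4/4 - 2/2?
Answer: 990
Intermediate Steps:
m = -2 (m = -4*1/4 - 2*1/2 = -1 - 1 = -2)
g = -7 (g = -2 - 1*5 = -2 - 5 = -7)
27*(11 + g*(-4 + 1/(6 - 3))) = 27*(11 - 7*(-4 + 1/(6 - 3))) = 27*(11 - 7*(-4 + 1/3)) = 27*(11 - 7*(-11/3)) = 27*(11 + 77/3) = 27*(110/3) = 990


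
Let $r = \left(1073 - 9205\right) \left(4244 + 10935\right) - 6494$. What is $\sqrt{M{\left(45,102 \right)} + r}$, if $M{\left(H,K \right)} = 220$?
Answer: $i \sqrt{123441902} \approx 11110.0 i$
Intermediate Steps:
$r = -123442122$ ($r = \left(-8132\right) 15179 - 6494 = -123435628 - 6494 = -123442122$)
$\sqrt{M{\left(45,102 \right)} + r} = \sqrt{220 - 123442122} = \sqrt{-123441902} = i \sqrt{123441902}$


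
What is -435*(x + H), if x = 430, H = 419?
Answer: -369315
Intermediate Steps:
-435*(x + H) = -435*(430 + 419) = -435*849 = -369315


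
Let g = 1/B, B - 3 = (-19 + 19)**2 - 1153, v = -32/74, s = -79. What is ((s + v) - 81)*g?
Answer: 2968/21275 ≈ 0.13951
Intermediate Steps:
v = -16/37 (v = -32*1/74 = -16/37 ≈ -0.43243)
B = -1150 (B = 3 + ((-19 + 19)**2 - 1153) = 3 + (0**2 - 1153) = 3 + (0 - 1153) = 3 - 1153 = -1150)
g = -1/1150 (g = 1/(-1150) = -1/1150 ≈ -0.00086956)
((s + v) - 81)*g = ((-79 - 16/37) - 81)*(-1/1150) = (-2939/37 - 81)*(-1/1150) = -5936/37*(-1/1150) = 2968/21275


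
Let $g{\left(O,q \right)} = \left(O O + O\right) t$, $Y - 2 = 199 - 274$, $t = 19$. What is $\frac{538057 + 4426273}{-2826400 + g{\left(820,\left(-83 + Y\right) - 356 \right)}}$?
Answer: $\frac{70919}{142354} \approx 0.49819$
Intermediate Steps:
$Y = -73$ ($Y = 2 + \left(199 - 274\right) = 2 - 75 = -73$)
$g{\left(O,q \right)} = 19 O + 19 O^{2}$ ($g{\left(O,q \right)} = \left(O O + O\right) 19 = \left(O^{2} + O\right) 19 = \left(O + O^{2}\right) 19 = 19 O + 19 O^{2}$)
$\frac{538057 + 4426273}{-2826400 + g{\left(820,\left(-83 + Y\right) - 356 \right)}} = \frac{538057 + 4426273}{-2826400 + 19 \cdot 820 \left(1 + 820\right)} = \frac{4964330}{-2826400 + 19 \cdot 820 \cdot 821} = \frac{4964330}{-2826400 + 12791180} = \frac{4964330}{9964780} = 4964330 \cdot \frac{1}{9964780} = \frac{70919}{142354}$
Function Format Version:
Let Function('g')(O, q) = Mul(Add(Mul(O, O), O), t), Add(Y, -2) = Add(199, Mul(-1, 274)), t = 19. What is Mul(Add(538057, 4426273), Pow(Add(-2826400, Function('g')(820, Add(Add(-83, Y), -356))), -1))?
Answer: Rational(70919, 142354) ≈ 0.49819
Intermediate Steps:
Y = -73 (Y = Add(2, Add(199, Mul(-1, 274))) = Add(2, Add(199, -274)) = Add(2, -75) = -73)
Function('g')(O, q) = Add(Mul(19, O), Mul(19, Pow(O, 2))) (Function('g')(O, q) = Mul(Add(Mul(O, O), O), 19) = Mul(Add(Pow(O, 2), O), 19) = Mul(Add(O, Pow(O, 2)), 19) = Add(Mul(19, O), Mul(19, Pow(O, 2))))
Mul(Add(538057, 4426273), Pow(Add(-2826400, Function('g')(820, Add(Add(-83, Y), -356))), -1)) = Mul(Add(538057, 4426273), Pow(Add(-2826400, Mul(19, 820, Add(1, 820))), -1)) = Mul(4964330, Pow(Add(-2826400, Mul(19, 820, 821)), -1)) = Mul(4964330, Pow(Add(-2826400, 12791180), -1)) = Mul(4964330, Pow(9964780, -1)) = Mul(4964330, Rational(1, 9964780)) = Rational(70919, 142354)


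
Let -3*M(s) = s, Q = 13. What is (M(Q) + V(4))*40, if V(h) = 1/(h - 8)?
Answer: -550/3 ≈ -183.33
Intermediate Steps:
V(h) = 1/(-8 + h)
M(s) = -s/3
(M(Q) + V(4))*40 = (-⅓*13 + 1/(-8 + 4))*40 = (-13/3 + 1/(-4))*40 = (-13/3 - ¼)*40 = -55/12*40 = -550/3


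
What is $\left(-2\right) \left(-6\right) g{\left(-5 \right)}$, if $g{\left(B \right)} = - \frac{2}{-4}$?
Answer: $6$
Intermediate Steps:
$g{\left(B \right)} = \frac{1}{2}$ ($g{\left(B \right)} = \left(-2\right) \left(- \frac{1}{4}\right) = \frac{1}{2}$)
$\left(-2\right) \left(-6\right) g{\left(-5 \right)} = \left(-2\right) \left(-6\right) \frac{1}{2} = 12 \cdot \frac{1}{2} = 6$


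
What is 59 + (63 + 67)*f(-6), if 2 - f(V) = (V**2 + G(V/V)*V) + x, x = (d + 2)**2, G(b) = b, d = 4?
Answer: -8261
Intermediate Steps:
x = 36 (x = (4 + 2)**2 = 6**2 = 36)
f(V) = -34 - V - V**2 (f(V) = 2 - ((V**2 + (V/V)*V) + 36) = 2 - ((V**2 + 1*V) + 36) = 2 - ((V**2 + V) + 36) = 2 - ((V + V**2) + 36) = 2 - (36 + V + V**2) = 2 + (-36 - V - V**2) = -34 - V - V**2)
59 + (63 + 67)*f(-6) = 59 + (63 + 67)*(-34 - 1*(-6) - 1*(-6)**2) = 59 + 130*(-34 + 6 - 1*36) = 59 + 130*(-34 + 6 - 36) = 59 + 130*(-64) = 59 - 8320 = -8261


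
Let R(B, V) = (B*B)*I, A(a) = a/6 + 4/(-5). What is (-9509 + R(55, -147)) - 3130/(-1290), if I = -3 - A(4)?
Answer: -2344993/129 ≈ -18178.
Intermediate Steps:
A(a) = -⅘ + a/6 (A(a) = a*(⅙) + 4*(-⅕) = a/6 - ⅘ = -⅘ + a/6)
I = -43/15 (I = -3 - (-⅘ + (⅙)*4) = -3 - (-⅘ + ⅔) = -3 - 1*(-2/15) = -3 + 2/15 = -43/15 ≈ -2.8667)
R(B, V) = -43*B²/15 (R(B, V) = (B*B)*(-43/15) = B²*(-43/15) = -43*B²/15)
(-9509 + R(55, -147)) - 3130/(-1290) = (-9509 - 43/15*55²) - 3130/(-1290) = (-9509 - 43/15*3025) - 3130*(-1/1290) = (-9509 - 26015/3) + 313/129 = -54542/3 + 313/129 = -2344993/129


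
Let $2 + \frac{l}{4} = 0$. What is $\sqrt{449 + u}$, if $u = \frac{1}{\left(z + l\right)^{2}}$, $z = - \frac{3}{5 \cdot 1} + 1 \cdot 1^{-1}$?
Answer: $\frac{\sqrt{648381}}{38} \approx 21.19$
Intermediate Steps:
$l = -8$ ($l = -8 + 4 \cdot 0 = -8 + 0 = -8$)
$z = \frac{2}{5}$ ($z = - \frac{3}{5} + 1 \cdot 1 = \left(-3\right) \frac{1}{5} + 1 = - \frac{3}{5} + 1 = \frac{2}{5} \approx 0.4$)
$u = \frac{25}{1444}$ ($u = \frac{1}{\left(\frac{2}{5} - 8\right)^{2}} = \frac{1}{\left(- \frac{38}{5}\right)^{2}} = \frac{1}{\frac{1444}{25}} = \frac{25}{1444} \approx 0.017313$)
$\sqrt{449 + u} = \sqrt{449 + \frac{25}{1444}} = \sqrt{\frac{648381}{1444}} = \frac{\sqrt{648381}}{38}$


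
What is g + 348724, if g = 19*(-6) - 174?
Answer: 348436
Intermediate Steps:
g = -288 (g = -114 - 174 = -288)
g + 348724 = -288 + 348724 = 348436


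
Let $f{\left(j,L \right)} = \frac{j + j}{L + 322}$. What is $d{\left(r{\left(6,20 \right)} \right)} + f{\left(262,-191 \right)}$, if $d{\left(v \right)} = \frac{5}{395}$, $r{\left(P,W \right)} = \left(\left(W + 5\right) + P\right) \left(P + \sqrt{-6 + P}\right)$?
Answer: $\frac{317}{79} \approx 4.0127$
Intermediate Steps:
$f{\left(j,L \right)} = \frac{2 j}{322 + L}$
$r{\left(P,W \right)} = \left(P + \sqrt{-6 + P}\right) \left(5 + P + W\right)$ ($r{\left(P,W \right)} = \left(\left(5 + W\right) + P\right) \left(P + \sqrt{-6 + P}\right) = \left(5 + P + W\right) \left(P + \sqrt{-6 + P}\right) = \left(P + \sqrt{-6 + P}\right) \left(5 + P + W\right)$)
$d{\left(v \right)} = \frac{1}{79}$ ($d{\left(v \right)} = 5 \cdot \frac{1}{395} = \frac{1}{79}$)
$d{\left(r{\left(6,20 \right)} \right)} + f{\left(262,-191 \right)} = \frac{1}{79} + 2 \cdot 262 \frac{1}{322 - 191} = \frac{1}{79} + 2 \cdot 262 \cdot \frac{1}{131} = \frac{1}{79} + 4 = \frac{317}{79}$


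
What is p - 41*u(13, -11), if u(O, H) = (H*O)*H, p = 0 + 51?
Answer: -64442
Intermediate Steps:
p = 51
u(O, H) = O*H**2
p - 41*u(13, -11) = 51 - 533*(-11)**2 = 51 - 533*121 = 51 - 41*1573 = 51 - 64493 = -64442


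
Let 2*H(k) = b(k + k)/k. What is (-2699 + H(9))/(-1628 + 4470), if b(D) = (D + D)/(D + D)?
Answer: -48581/51156 ≈ -0.94966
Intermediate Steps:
b(D) = 1 (b(D) = (2*D)/((2*D)) = (2*D)*(1/(2*D)) = 1)
H(k) = 1/(2*k) (H(k) = (1/k)/2 = 1/(2*k))
(-2699 + H(9))/(-1628 + 4470) = (-2699 + (1/2)/9)/(-1628 + 4470) = (-2699 + (1/2)*(1/9))/2842 = (-2699 + 1/18)*(1/2842) = -48581/18*1/2842 = -48581/51156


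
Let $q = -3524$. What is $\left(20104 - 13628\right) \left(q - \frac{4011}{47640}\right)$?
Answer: $- \frac{90603217883}{3970} \approx -2.2822 \cdot 10^{7}$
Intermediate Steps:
$\left(20104 - 13628\right) \left(q - \frac{4011}{47640}\right) = \left(20104 - 13628\right) \left(-3524 - \frac{4011}{47640}\right) = 6476 \left(-3524 - \frac{1337}{15880}\right) = 6476 \left(- \frac{55962457}{15880}\right) = - \frac{90603217883}{3970}$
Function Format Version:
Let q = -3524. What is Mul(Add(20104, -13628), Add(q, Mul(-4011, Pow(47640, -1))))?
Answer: Rational(-90603217883, 3970) ≈ -2.2822e+7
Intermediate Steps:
Mul(Add(20104, -13628), Add(q, Mul(-4011, Pow(47640, -1)))) = Mul(Add(20104, -13628), Add(-3524, Mul(-4011, Pow(47640, -1)))) = Mul(6476, Add(-3524, Mul(-4011, Rational(1, 47640)))) = Mul(6476, Add(-3524, Rational(-1337, 15880))) = Mul(6476, Rational(-55962457, 15880)) = Rational(-90603217883, 3970)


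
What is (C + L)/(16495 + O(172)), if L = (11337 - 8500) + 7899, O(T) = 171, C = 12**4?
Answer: 15736/8333 ≈ 1.8884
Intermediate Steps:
C = 20736
L = 10736 (L = 2837 + 7899 = 10736)
(C + L)/(16495 + O(172)) = (20736 + 10736)/(16495 + 171) = 31472/16666 = 31472*(1/16666) = 15736/8333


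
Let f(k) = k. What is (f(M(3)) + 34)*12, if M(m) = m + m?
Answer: 480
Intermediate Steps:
M(m) = 2*m
(f(M(3)) + 34)*12 = (2*3 + 34)*12 = (6 + 34)*12 = 40*12 = 480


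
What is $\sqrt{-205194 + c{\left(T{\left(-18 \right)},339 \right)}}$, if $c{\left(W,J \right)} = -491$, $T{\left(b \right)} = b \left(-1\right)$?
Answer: $i \sqrt{205685} \approx 453.52 i$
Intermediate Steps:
$T{\left(b \right)} = - b$
$\sqrt{-205194 + c{\left(T{\left(-18 \right)},339 \right)}} = \sqrt{-205194 - 491} = \sqrt{-205685} = i \sqrt{205685}$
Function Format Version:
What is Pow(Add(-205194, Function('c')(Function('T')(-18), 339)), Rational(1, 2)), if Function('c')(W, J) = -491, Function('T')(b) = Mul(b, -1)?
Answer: Mul(I, Pow(205685, Rational(1, 2))) ≈ Mul(453.52, I)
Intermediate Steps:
Function('T')(b) = Mul(-1, b)
Pow(Add(-205194, Function('c')(Function('T')(-18), 339)), Rational(1, 2)) = Pow(Add(-205194, -491), Rational(1, 2)) = Pow(-205685, Rational(1, 2)) = Mul(I, Pow(205685, Rational(1, 2)))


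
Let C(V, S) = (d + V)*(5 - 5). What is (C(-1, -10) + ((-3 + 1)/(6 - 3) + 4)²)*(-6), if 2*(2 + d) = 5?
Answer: -200/3 ≈ -66.667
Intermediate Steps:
d = ½ (d = -2 + (½)*5 = -2 + 5/2 = ½ ≈ 0.50000)
C(V, S) = 0 (C(V, S) = (½ + V)*(5 - 5) = (½ + V)*0 = 0)
(C(-1, -10) + ((-3 + 1)/(6 - 3) + 4)²)*(-6) = (0 + ((-3 + 1)/(6 - 3) + 4)²)*(-6) = (0 + (-2/3 + 4)²)*(-6) = (0 + (-2*⅓ + 4)²)*(-6) = (0 + (-⅔ + 4)²)*(-6) = (0 + (10/3)²)*(-6) = (0 + 100/9)*(-6) = (100/9)*(-6) = -200/3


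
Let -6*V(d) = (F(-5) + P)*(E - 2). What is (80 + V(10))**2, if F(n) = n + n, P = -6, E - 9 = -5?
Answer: 65536/9 ≈ 7281.8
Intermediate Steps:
E = 4 (E = 9 - 5 = 4)
F(n) = 2*n
V(d) = 16/3 (V(d) = -(2*(-5) - 6)*(4 - 2)/6 = -(-10 - 6)*2/6 = -(-8)*2/3 = -1/6*(-32) = 16/3)
(80 + V(10))**2 = (80 + 16/3)**2 = (256/3)**2 = 65536/9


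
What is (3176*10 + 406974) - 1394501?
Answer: -955767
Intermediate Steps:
(3176*10 + 406974) - 1394501 = (31760 + 406974) - 1394501 = 438734 - 1394501 = -955767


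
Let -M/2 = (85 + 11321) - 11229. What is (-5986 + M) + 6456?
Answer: 116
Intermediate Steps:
M = -354 (M = -2*((85 + 11321) - 11229) = -2*(11406 - 11229) = -2*177 = -354)
(-5986 + M) + 6456 = (-5986 - 354) + 6456 = -6340 + 6456 = 116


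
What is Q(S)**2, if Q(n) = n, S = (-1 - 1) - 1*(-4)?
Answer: 4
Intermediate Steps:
S = 2 (S = -2 + 4 = 2)
Q(S)**2 = 2**2 = 4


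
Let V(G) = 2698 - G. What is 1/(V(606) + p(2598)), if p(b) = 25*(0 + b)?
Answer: 1/67042 ≈ 1.4916e-5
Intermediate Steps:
p(b) = 25*b
1/(V(606) + p(2598)) = 1/((2698 - 1*606) + 25*2598) = 1/((2698 - 606) + 64950) = 1/(2092 + 64950) = 1/67042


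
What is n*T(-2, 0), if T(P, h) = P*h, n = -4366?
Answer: 0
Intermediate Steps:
n*T(-2, 0) = -(-8732)*0 = -4366*0 = 0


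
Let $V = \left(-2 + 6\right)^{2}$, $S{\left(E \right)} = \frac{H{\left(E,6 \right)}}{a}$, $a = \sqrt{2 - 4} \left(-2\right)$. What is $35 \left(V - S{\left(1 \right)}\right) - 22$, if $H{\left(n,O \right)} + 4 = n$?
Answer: $538 + \frac{105 i \sqrt{2}}{4} \approx 538.0 + 37.123 i$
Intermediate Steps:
$H{\left(n,O \right)} = -4 + n$
$a = - 2 i \sqrt{2}$ ($a = \sqrt{-2} \left(-2\right) = i \sqrt{2} \left(-2\right) = - 2 i \sqrt{2} \approx - 2.8284 i$)
$S{\left(E \right)} = \frac{i \sqrt{2} \left(-4 + E\right)}{4}$ ($S{\left(E \right)} = \frac{-4 + E}{\left(-2\right) i \sqrt{2}} = \left(-4 + E\right) \frac{i \sqrt{2}}{4} = \frac{i \sqrt{2} \left(-4 + E\right)}{4}$)
$V = 16$ ($V = 4^{2} = 16$)
$35 \left(V - S{\left(1 \right)}\right) - 22 = 35 \left(16 - \frac{i \sqrt{2} \left(-4 + 1\right)}{4}\right) - 22 = 35 \left(16 - \frac{1}{4} i \sqrt{2} \left(-3\right)\right) - 22 = 35 \left(16 - - \frac{3 i \sqrt{2}}{4}\right) - 22 = 35 \left(16 + \frac{3 i \sqrt{2}}{4}\right) - 22 = \left(560 + \frac{105 i \sqrt{2}}{4}\right) - 22 = 538 + \frac{105 i \sqrt{2}}{4}$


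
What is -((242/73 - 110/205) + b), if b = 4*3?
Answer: -44232/2993 ≈ -14.778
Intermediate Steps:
b = 12
-((242/73 - 110/205) + b) = -((242/73 - 110/205) + 12) = -((242*(1/73) - 110*1/205) + 12) = -((242/73 - 22/41) + 12) = -(8316/2993 + 12) = -1*44232/2993 = -44232/2993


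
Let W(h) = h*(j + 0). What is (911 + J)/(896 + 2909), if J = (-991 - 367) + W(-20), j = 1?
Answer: -467/3805 ≈ -0.12273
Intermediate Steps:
W(h) = h (W(h) = h*(1 + 0) = h*1 = h)
J = -1378 (J = (-991 - 367) - 20 = -1358 - 20 = -1378)
(911 + J)/(896 + 2909) = (911 - 1378)/(896 + 2909) = -467/3805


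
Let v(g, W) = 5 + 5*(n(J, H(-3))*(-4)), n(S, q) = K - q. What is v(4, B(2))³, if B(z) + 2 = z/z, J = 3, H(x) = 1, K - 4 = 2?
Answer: -857375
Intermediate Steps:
K = 6 (K = 4 + 2 = 6)
B(z) = -1 (B(z) = -2 + z/z = -2 + 1 = -1)
n(S, q) = 6 - q
v(g, W) = -95 (v(g, W) = 5 + 5*((6 - 1*1)*(-4)) = 5 + 5*((6 - 1)*(-4)) = 5 + 5*(5*(-4)) = 5 + 5*(-20) = 5 - 100 = -95)
v(4, B(2))³ = (-95)³ = -857375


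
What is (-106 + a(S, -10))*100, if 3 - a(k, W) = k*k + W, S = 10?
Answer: -19300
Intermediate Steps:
a(k, W) = 3 - W - k² (a(k, W) = 3 - (k*k + W) = 3 - (k² + W) = 3 - (W + k²) = 3 + (-W - k²) = 3 - W - k²)
(-106 + a(S, -10))*100 = (-106 + (3 - 1*(-10) - 1*10²))*100 = (-106 + (3 + 10 - 1*100))*100 = (-106 + (3 + 10 - 100))*100 = (-106 - 87)*100 = -193*100 = -19300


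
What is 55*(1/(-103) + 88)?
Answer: 498465/103 ≈ 4839.5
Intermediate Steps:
55*(1/(-103) + 88) = 55*(-1/103 + 88) = 55*(9063/103) = 498465/103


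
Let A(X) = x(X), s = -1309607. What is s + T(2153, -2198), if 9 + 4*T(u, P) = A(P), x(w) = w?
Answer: -5240635/4 ≈ -1.3102e+6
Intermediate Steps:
A(X) = X
T(u, P) = -9/4 + P/4
s + T(2153, -2198) = -1309607 + (-9/4 + (1/4)*(-2198)) = -1309607 + (-9/4 - 1099/2) = -1309607 - 2207/4 = -5240635/4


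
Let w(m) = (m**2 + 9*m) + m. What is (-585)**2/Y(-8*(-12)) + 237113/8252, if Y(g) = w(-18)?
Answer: 79394027/33008 ≈ 2405.3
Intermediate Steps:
w(m) = m**2 + 10*m
Y(g) = 144 (Y(g) = -18*(10 - 18) = -18*(-8) = 144)
(-585)**2/Y(-8*(-12)) + 237113/8252 = (-585)**2/144 + 237113/8252 = 342225*(1/144) + 237113*(1/8252) = 38025/16 + 237113/8252 = 79394027/33008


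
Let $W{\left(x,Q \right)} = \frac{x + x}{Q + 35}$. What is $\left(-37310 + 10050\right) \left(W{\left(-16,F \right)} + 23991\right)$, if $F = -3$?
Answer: $-653967400$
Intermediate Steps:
$W{\left(x,Q \right)} = \frac{2 x}{35 + Q}$
$\left(-37310 + 10050\right) \left(W{\left(-16,F \right)} + 23991\right) = \left(-37310 + 10050\right) \left(2 \left(-16\right) \frac{1}{35 - 3} + 23991\right) = - 27260 \left(2 \left(-16\right) \frac{1}{32} + 23991\right) = - 27260 \left(-1 + 23991\right) = \left(-27260\right) 23990 = -653967400$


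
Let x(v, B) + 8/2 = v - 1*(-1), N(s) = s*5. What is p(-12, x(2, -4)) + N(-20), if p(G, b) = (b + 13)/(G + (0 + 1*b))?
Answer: -1312/13 ≈ -100.92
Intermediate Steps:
N(s) = 5*s
x(v, B) = -3 + v (x(v, B) = -4 + (v - 1*(-1)) = -4 + (v + 1) = -4 + (1 + v) = -3 + v)
p(G, b) = (13 + b)/(G + b) (p(G, b) = (13 + b)/(G + (0 + b)) = (13 + b)/(G + b))
p(-12, x(2, -4)) + N(-20) = (13 + (-3 + 2))/(-12 + (-3 + 2)) + 5*(-20) = (13 - 1)/(-12 - 1) - 100 = 12/(-13) - 100 = -1/13*12 - 100 = -12/13 - 100 = -1312/13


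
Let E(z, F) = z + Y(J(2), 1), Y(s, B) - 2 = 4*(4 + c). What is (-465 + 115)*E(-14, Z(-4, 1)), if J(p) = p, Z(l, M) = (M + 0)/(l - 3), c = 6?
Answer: -9800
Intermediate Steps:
Z(l, M) = M/(-3 + l)
Y(s, B) = 42 (Y(s, B) = 2 + 4*(4 + 6) = 2 + 4*10 = 2 + 40 = 42)
E(z, F) = 42 + z (E(z, F) = z + 42 = 42 + z)
(-465 + 115)*E(-14, Z(-4, 1)) = (-465 + 115)*(42 - 14) = -350*28 = -9800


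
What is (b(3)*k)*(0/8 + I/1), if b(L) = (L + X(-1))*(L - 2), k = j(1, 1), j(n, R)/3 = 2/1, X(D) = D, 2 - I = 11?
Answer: -108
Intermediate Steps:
I = -9 (I = 2 - 1*11 = 2 - 11 = -9)
j(n, R) = 6 (j(n, R) = 3*(2/1) = 3*(2*1) = 3*2 = 6)
k = 6
b(L) = (-1 + L)*(-2 + L) (b(L) = (L - 1)*(L - 2) = (-1 + L)*(-2 + L))
(b(3)*k)*(0/8 + I/1) = ((2 + 3² - 3*3)*6)*(0/8 - 9/1) = ((2 + 9 - 9)*6)*(0*(⅛) - 9*1) = (2*6)*(0 - 9) = 12*(-9) = -108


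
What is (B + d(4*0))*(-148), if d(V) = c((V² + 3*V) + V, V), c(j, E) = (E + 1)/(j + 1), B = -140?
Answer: 20572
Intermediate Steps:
c(j, E) = (1 + E)/(1 + j)
d(V) = (1 + V)/(1 + V² + 4*V) (d(V) = (1 + V)/(1 + ((V² + 3*V) + V)) = (1 + V)/(1 + (V² + 4*V)) = (1 + V)/(1 + V² + 4*V))
(B + d(4*0))*(-148) = (-140 + (1 + 4*0)/(1 + (4*0)*(4 + 4*0)))*(-148) = (-140 + (1 + 0)/(1 + 0*(4 + 0)))*(-148) = (-140 + 1/(1 + 0*4))*(-148) = (-140 + 1/(1 + 0))*(-148) = (-140 + 1/1)*(-148) = (-140 + 1*1)*(-148) = (-140 + 1)*(-148) = -139*(-148) = 20572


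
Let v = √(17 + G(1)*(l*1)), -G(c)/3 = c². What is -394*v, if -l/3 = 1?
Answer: -394*√26 ≈ -2009.0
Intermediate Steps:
l = -3 (l = -3*1 = -3)
G(c) = -3*c²
v = √26 (v = √(17 + (-3*1²)*(-3*1)) = √(17 - 3*1*(-3)) = √(17 - 3*(-3)) = √(17 + 9) = √26 ≈ 5.0990)
-394*v = -394*√26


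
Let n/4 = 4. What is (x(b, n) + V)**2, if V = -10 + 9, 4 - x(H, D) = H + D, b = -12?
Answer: 1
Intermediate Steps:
n = 16 (n = 4*4 = 16)
x(H, D) = 4 - D - H (x(H, D) = 4 - (H + D) = 4 - (D + H) = 4 + (-D - H) = 4 - D - H)
V = -1
(x(b, n) + V)**2 = ((4 - 1*16 - 1*(-12)) - 1)**2 = ((4 - 16 + 12) - 1)**2 = (0 - 1)**2 = (-1)**2 = 1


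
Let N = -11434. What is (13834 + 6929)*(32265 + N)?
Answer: 432514053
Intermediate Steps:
(13834 + 6929)*(32265 + N) = (13834 + 6929)*(32265 - 11434) = 20763*20831 = 432514053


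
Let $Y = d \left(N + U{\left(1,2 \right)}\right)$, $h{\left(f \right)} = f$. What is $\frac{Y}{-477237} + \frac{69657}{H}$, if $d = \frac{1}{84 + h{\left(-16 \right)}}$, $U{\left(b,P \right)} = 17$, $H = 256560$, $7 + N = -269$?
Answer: $\frac{188381957771}{693826240080} \approx 0.27151$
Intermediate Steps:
$N = -276$ ($N = -7 - 269 = -276$)
$d = \frac{1}{68}$ ($d = \frac{1}{84 - 16} = \frac{1}{68} \approx 0.014706$)
$Y = - \frac{259}{68}$ ($Y = \frac{-276 + 17}{68} = \frac{1}{68} \left(-259\right) = - \frac{259}{68} \approx -3.8088$)
$\frac{Y}{-477237} + \frac{69657}{H} = - \frac{259}{68 \left(-477237\right)} + \frac{69657}{256560} = \left(- \frac{259}{68}\right) \left(- \frac{1}{477237}\right) + 69657 \cdot \frac{1}{256560} = \frac{259}{32452116} + \frac{23219}{85520} = \frac{188381957771}{693826240080}$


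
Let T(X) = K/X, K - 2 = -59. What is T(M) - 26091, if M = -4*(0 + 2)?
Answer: -208671/8 ≈ -26084.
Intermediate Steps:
K = -57 (K = 2 - 59 = -57)
M = -8 (M = -4*2 = -8)
T(X) = -57/X
T(M) - 26091 = -57/(-8) - 26091 = -57*(-⅛) - 26091 = 57/8 - 26091 = -208671/8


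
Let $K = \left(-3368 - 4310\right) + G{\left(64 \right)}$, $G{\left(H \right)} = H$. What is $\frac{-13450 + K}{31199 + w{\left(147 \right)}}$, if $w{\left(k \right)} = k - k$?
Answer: $- \frac{21064}{31199} \approx -0.67515$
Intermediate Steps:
$w{\left(k \right)} = 0$
$K = -7614$ ($K = \left(-3368 - 4310\right) + 64 = -7678 + 64 = -7614$)
$\frac{-13450 + K}{31199 + w{\left(147 \right)}} = \frac{-13450 - 7614}{31199 + 0} = - \frac{21064}{31199}$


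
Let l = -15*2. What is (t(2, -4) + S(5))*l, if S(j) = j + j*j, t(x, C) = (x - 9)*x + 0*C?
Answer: -480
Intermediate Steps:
t(x, C) = x*(-9 + x) (t(x, C) = (-9 + x)*x + 0 = x*(-9 + x) + 0 = x*(-9 + x))
S(j) = j + j²
l = -30
(t(2, -4) + S(5))*l = (2*(-9 + 2) + 5*(1 + 5))*(-30) = (2*(-7) + 5*6)*(-30) = (-14 + 30)*(-30) = 16*(-30) = -480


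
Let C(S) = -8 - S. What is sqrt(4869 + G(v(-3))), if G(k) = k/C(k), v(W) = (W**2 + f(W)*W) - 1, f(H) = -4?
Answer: sqrt(238546)/7 ≈ 69.773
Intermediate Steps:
v(W) = -1 + W**2 - 4*W (v(W) = (W**2 - 4*W) - 1 = -1 + W**2 - 4*W)
G(k) = k/(-8 - k)
sqrt(4869 + G(v(-3))) = sqrt(4869 - (-1 + (-3)**2 - 4*(-3))/(8 + (-1 + (-3)**2 - 4*(-3)))) = sqrt(4869 - (-1 + 9 + 12)/(8 + (-1 + 9 + 12))) = sqrt(4869 - 1*20/(8 + 20)) = sqrt(4869 - 1*20/28) = sqrt(4869 - 1*20*1/28) = sqrt(4869 - 5/7) = sqrt(34078/7) = sqrt(238546)/7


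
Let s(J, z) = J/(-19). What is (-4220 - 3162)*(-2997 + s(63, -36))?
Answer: 420818292/19 ≈ 2.2148e+7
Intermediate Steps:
s(J, z) = -J/19 (s(J, z) = J*(-1/19) = -J/19)
(-4220 - 3162)*(-2997 + s(63, -36)) = (-4220 - 3162)*(-2997 - 1/19*63) = -7382*(-2997 - 63/19) = -7382*(-57006/19) = 420818292/19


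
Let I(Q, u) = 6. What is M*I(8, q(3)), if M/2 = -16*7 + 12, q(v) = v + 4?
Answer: -1200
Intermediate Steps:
q(v) = 4 + v
M = -200 (M = 2*(-16*7 + 12) = 2*(-112 + 12) = 2*(-100) = -200)
M*I(8, q(3)) = -200*6 = -1200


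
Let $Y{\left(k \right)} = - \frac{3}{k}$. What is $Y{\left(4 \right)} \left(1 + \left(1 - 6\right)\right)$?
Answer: $3$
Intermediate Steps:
$Y{\left(4 \right)} \left(1 + \left(1 - 6\right)\right) = - \frac{3}{4} \left(1 + \left(1 - 6\right)\right) = \left(-3\right) \frac{1}{4} \left(1 - 5\right) = \left(- \frac{3}{4}\right) \left(-4\right) = 3$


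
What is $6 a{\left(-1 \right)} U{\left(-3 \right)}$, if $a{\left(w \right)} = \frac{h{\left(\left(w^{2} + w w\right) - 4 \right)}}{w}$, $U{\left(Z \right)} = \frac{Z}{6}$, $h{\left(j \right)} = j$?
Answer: $-6$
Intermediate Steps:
$U{\left(Z \right)} = \frac{Z}{6}$ ($U{\left(Z \right)} = Z \frac{1}{6} = \frac{Z}{6}$)
$a{\left(w \right)} = \frac{-4 + 2 w^{2}}{w}$ ($a{\left(w \right)} = \frac{\left(w^{2} + w w\right) - 4}{w} = \frac{\left(w^{2} + w^{2}\right) - 4}{w} = \frac{2 w^{2} - 4}{w} = \frac{-4 + 2 w^{2}}{w}$)
$6 a{\left(-1 \right)} U{\left(-3 \right)} = 6 \left(- \frac{4}{-1} + 2 \left(-1\right)\right) \frac{1}{6} \left(-3\right) = 6 \left(\left(-4\right) \left(-1\right) - 2\right) \left(- \frac{1}{2}\right) = 6 \left(4 - 2\right) \left(- \frac{1}{2}\right) = 6 \cdot 2 \left(- \frac{1}{2}\right) = 12 \left(- \frac{1}{2}\right) = -6$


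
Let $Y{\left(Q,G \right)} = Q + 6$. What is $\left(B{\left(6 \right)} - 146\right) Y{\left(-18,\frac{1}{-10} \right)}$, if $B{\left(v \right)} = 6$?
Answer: $1680$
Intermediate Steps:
$Y{\left(Q,G \right)} = 6 + Q$
$\left(B{\left(6 \right)} - 146\right) Y{\left(-18,\frac{1}{-10} \right)} = \left(6 - 146\right) \left(6 - 18\right) = \left(-140\right) \left(-12\right) = 1680$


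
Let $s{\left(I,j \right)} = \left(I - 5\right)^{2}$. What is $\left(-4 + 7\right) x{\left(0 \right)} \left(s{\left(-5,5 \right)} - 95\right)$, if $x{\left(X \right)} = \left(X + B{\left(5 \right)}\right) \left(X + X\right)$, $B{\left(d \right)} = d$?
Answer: $0$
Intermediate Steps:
$x{\left(X \right)} = 2 X \left(5 + X\right)$ ($x{\left(X \right)} = \left(X + 5\right) \left(X + X\right) = \left(5 + X\right) 2 X = 2 X \left(5 + X\right)$)
$s{\left(I,j \right)} = \left(-5 + I\right)^{2}$
$\left(-4 + 7\right) x{\left(0 \right)} \left(s{\left(-5,5 \right)} - 95\right) = \left(-4 + 7\right) 2 \cdot 0 \left(5 + 0\right) \left(\left(-5 - 5\right)^{2} - 95\right) = 3 \cdot 2 \cdot 0 \cdot 5 \left(\left(-10\right)^{2} - 95\right) = 3 \cdot 0 \left(100 - 95\right) = 0 \cdot 5 = 0$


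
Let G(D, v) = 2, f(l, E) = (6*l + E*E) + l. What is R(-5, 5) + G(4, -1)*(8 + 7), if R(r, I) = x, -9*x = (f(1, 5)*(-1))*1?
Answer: 302/9 ≈ 33.556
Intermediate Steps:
f(l, E) = E**2 + 7*l (f(l, E) = (6*l + E**2) + l = (E**2 + 6*l) + l = E**2 + 7*l)
x = 32/9 (x = -(5**2 + 7*1)*(-1)/9 = -(25 + 7)*(-1)/9 = -32*(-1)/9 = -(-32)/9 = -1/9*(-32) = 32/9 ≈ 3.5556)
R(r, I) = 32/9
R(-5, 5) + G(4, -1)*(8 + 7) = 32/9 + 2*(8 + 7) = 32/9 + 2*15 = 32/9 + 30 = 302/9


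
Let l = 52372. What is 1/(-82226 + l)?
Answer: -1/29854 ≈ -3.3496e-5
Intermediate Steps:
1/(-82226 + l) = 1/(-82226 + 52372) = 1/(-29854) = -1/29854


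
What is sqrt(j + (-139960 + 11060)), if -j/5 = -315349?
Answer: sqrt(1447845) ≈ 1203.3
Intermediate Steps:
j = 1576745 (j = -5*(-315349) = 1576745)
sqrt(j + (-139960 + 11060)) = sqrt(1576745 + (-139960 + 11060)) = sqrt(1576745 - 128900) = sqrt(1447845)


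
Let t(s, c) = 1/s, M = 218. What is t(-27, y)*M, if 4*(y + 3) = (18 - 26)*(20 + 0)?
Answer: -218/27 ≈ -8.0741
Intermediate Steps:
y = -43 (y = -3 + ((18 - 26)*(20 + 0))/4 = -3 + (-8*20)/4 = -3 + (1/4)*(-160) = -3 - 40 = -43)
t(-27, y)*M = 218/(-27) = -1/27*218 = -218/27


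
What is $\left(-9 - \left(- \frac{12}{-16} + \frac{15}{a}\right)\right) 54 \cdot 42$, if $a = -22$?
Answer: $- \frac{226233}{11} \approx -20567.0$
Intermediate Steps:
$\left(-9 - \left(- \frac{12}{-16} + \frac{15}{a}\right)\right) 54 \cdot 42 = \left(-9 - \left(- \frac{12}{-16} + \frac{15}{-22}\right)\right) 54 \cdot 42 = \left(-9 - \left(\left(-12\right) \left(- \frac{1}{16}\right) + 15 \left(- \frac{1}{22}\right)\right)\right) 54 \cdot 42 = \left(-9 - \left(\frac{3}{4} - \frac{15}{22}\right)\right) 54 \cdot 42 = \left(-9 - \frac{3}{44}\right) 54 \cdot 42 = \left(- \frac{399}{44}\right) 54 \cdot 42 = \left(- \frac{10773}{22}\right) 42 = - \frac{226233}{11}$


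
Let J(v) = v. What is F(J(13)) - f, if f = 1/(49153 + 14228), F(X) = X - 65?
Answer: -3295813/63381 ≈ -52.000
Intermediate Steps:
F(X) = -65 + X
f = 1/63381 ≈ 1.5778e-5
F(J(13)) - f = (-65 + 13) - 1*1/63381 = -52 - 1/63381 = -3295813/63381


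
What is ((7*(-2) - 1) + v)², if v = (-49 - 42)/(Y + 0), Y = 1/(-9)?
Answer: 646416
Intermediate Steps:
Y = -⅑ ≈ -0.11111
v = 819 (v = (-49 - 42)/(-⅑ + 0) = -91/(-⅑) = -91*(-9) = 819)
((7*(-2) - 1) + v)² = ((7*(-2) - 1) + 819)² = ((-14 - 1) + 819)² = (-15 + 819)² = 804² = 646416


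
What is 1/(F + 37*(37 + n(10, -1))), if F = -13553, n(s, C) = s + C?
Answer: -1/11851 ≈ -8.4381e-5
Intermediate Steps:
n(s, C) = C + s
1/(F + 37*(37 + n(10, -1))) = 1/(-13553 + 37*(37 + (-1 + 10))) = 1/(-13553 + 37*(37 + 9)) = 1/(-13553 + 37*46) = 1/(-13553 + 1702) = 1/(-11851) = -1/11851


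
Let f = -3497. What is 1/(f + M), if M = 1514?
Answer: -1/1983 ≈ -0.00050429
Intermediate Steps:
1/(f + M) = 1/(-3497 + 1514) = 1/(-1983) = -1/1983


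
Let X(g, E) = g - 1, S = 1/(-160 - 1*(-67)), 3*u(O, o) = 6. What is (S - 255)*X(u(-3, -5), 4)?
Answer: -23716/93 ≈ -255.01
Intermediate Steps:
u(O, o) = 2 (u(O, o) = (⅓)*6 = 2)
S = -1/93 (S = 1/(-160 + 67) = 1/(-93) = -1/93 ≈ -0.010753)
X(g, E) = -1 + g
(S - 255)*X(u(-3, -5), 4) = (-1/93 - 255)*(-1 + 2) = -23716/93*1 = -23716/93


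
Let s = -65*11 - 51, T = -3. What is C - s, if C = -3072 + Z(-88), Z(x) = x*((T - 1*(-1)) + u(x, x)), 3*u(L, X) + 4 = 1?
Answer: -2042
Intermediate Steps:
u(L, X) = -1 (u(L, X) = -4/3 + (⅓)*1 = -4/3 + ⅓ = -1)
Z(x) = -3*x (Z(x) = x*((-3 - 1*(-1)) - 1) = x*((-3 + 1) - 1) = x*(-2 - 1) = x*(-3) = -3*x)
C = -2808 (C = -3072 - 3*(-88) = -3072 + 264 = -2808)
s = -766 (s = -715 - 51 = -766)
C - s = -2808 - 1*(-766) = -2808 + 766 = -2042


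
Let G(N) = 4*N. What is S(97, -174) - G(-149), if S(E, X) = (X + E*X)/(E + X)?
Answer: 8992/11 ≈ 817.45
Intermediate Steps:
S(E, X) = (X + E*X)/(E + X)
S(97, -174) - G(-149) = -174*(1 + 97)/(97 - 174) - 4*(-149) = -174*98/(-77) - 1*(-596) = -174*(-1/77)*98 + 596 = 2436/11 + 596 = 8992/11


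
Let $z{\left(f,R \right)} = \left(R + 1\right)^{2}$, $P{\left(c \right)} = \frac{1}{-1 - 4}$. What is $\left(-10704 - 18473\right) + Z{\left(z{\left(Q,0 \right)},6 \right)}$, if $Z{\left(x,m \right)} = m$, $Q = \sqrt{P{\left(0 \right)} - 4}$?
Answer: $-29171$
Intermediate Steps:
$P{\left(c \right)} = - \frac{1}{5}$ ($P{\left(c \right)} = \frac{1}{-5} = - \frac{1}{5}$)
$Q = \frac{i \sqrt{105}}{5}$ ($Q = \sqrt{- \frac{1}{5} - 4} = \sqrt{- \frac{21}{5}} = \frac{i \sqrt{105}}{5} \approx 2.0494 i$)
$z{\left(f,R \right)} = \left(1 + R\right)^{2}$
$\left(-10704 - 18473\right) + Z{\left(z{\left(Q,0 \right)},6 \right)} = \left(-10704 - 18473\right) + 6 = -29177 + 6 = -29171$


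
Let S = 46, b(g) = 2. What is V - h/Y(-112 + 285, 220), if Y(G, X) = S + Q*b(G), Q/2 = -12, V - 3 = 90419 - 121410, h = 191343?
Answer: 129367/2 ≈ 64684.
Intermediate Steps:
V = -30988 (V = 3 + (90419 - 121410) = 3 - 30991 = -30988)
Q = -24 (Q = 2*(-12) = -24)
Y(G, X) = -2 (Y(G, X) = 46 - 24*2 = 46 - 48 = -2)
V - h/Y(-112 + 285, 220) = -30988 - 191343/(-2) = -30988 - 191343*(-1)/2 = -30988 - 1*(-191343/2) = -30988 + 191343/2 = 129367/2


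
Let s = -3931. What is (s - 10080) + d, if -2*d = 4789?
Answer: -32811/2 ≈ -16406.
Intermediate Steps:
d = -4789/2 (d = -½*4789 = -4789/2 ≈ -2394.5)
(s - 10080) + d = (-3931 - 10080) - 4789/2 = -14011 - 4789/2 = -32811/2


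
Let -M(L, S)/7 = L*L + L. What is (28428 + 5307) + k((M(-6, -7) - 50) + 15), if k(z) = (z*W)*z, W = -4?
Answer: -206365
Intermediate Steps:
M(L, S) = -7*L - 7*L² (M(L, S) = -7*(L*L + L) = -7*(L² + L) = -7*(L + L²) = -7*L - 7*L²)
k(z) = -4*z² (k(z) = (z*(-4))*z = (-4*z)*z = -4*z²)
(28428 + 5307) + k((M(-6, -7) - 50) + 15) = (28428 + 5307) - 4*((-7*(-6)*(1 - 6) - 50) + 15)² = 33735 - 4*((-7*(-6)*(-5) - 50) + 15)² = 33735 - 4*((-210 - 50) + 15)² = 33735 - 4*(-260 + 15)² = 33735 - 4*(-245)² = 33735 - 4*60025 = 33735 - 240100 = -206365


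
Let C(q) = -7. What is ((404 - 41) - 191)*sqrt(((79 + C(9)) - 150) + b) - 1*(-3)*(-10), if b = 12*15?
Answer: -30 + 172*sqrt(102) ≈ 1707.1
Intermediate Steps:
b = 180
((404 - 41) - 191)*sqrt(((79 + C(9)) - 150) + b) - 1*(-3)*(-10) = ((404 - 41) - 191)*sqrt(((79 - 7) - 150) + 180) - 1*(-3)*(-10) = (363 - 191)*sqrt((72 - 150) + 180) + 3*(-10) = 172*sqrt(-78 + 180) - 30 = 172*sqrt(102) - 30 = -30 + 172*sqrt(102)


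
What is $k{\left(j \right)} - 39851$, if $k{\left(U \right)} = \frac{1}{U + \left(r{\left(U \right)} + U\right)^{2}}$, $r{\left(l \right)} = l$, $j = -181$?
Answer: $- \frac{5215021412}{130863} \approx -39851.0$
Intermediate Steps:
$k{\left(U \right)} = \frac{1}{U + 4 U^{2}}$ ($k{\left(U \right)} = \frac{1}{U + \left(U + U\right)^{2}} = \frac{1}{U + \left(2 U\right)^{2}} = \frac{1}{U + 4 U^{2}}$)
$k{\left(j \right)} - 39851 = \frac{1}{\left(-181\right) \left(1 + 4 \left(-181\right)\right)} - 39851 = - \frac{1}{181 \left(1 - 724\right)} - 39851 = - \frac{1}{181 \left(-723\right)} - 39851 = \left(- \frac{1}{181}\right) \left(- \frac{1}{723}\right) - 39851 = \frac{1}{130863} - 39851 = - \frac{5215021412}{130863}$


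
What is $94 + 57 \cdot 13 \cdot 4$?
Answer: $3058$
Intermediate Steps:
$94 + 57 \cdot 13 \cdot 4 = 94 + 57 \cdot 52 = 94 + 2964 = 3058$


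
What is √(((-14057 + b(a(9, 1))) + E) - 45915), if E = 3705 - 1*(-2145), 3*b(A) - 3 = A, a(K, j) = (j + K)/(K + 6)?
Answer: I*√487087/3 ≈ 232.64*I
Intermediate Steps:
a(K, j) = (K + j)/(6 + K)
b(A) = 1 + A/3
E = 5850 (E = 3705 + 2145 = 5850)
√(((-14057 + b(a(9, 1))) + E) - 45915) = √(((-14057 + (1 + ((9 + 1)/(6 + 9))/3)) + 5850) - 45915) = √(((-14057 + (1 + (10/15)/3)) + 5850) - 45915) = √(((-14057 + (1 + ((1/15)*10)/3)) + 5850) - 45915) = √(((-14057 + (1 + (⅓)*(⅔))) + 5850) - 45915) = √(((-14057 + (1 + 2/9)) + 5850) - 45915) = √(((-14057 + 11/9) + 5850) - 45915) = √((-126502/9 + 5850) - 45915) = √(-73852/9 - 45915) = √(-487087/9) = I*√487087/3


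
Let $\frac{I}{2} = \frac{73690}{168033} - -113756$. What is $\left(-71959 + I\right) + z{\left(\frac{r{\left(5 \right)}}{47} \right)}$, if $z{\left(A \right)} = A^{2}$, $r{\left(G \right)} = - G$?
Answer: $\frac{57739254046286}{371184897} \approx 1.5555 \cdot 10^{5}$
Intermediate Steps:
$I = \frac{38229671276}{168033}$ ($I = 2 \left(\frac{73690}{168033} - -113756\right) = 2 \left(73690 \cdot \frac{1}{168033} + 113756\right) = 2 \left(\frac{73690}{168033} + 113756\right) = 2 \cdot \frac{19114835638}{168033} = \frac{38229671276}{168033} \approx 2.2751 \cdot 10^{5}$)
$\left(-71959 + I\right) + z{\left(\frac{r{\left(5 \right)}}{47} \right)} = \left(-71959 + \frac{38229671276}{168033}\right) + \left(\frac{\left(-1\right) 5}{47}\right)^{2} = \frac{26138184629}{168033} + \left(\left(-5\right) \frac{1}{47}\right)^{2} = \frac{26138184629}{168033} + \left(- \frac{5}{47}\right)^{2} = \frac{26138184629}{168033} + \frac{25}{2209} = \frac{57739254046286}{371184897}$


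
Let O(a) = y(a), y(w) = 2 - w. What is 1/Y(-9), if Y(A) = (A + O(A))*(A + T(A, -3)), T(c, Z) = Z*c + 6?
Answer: 1/48 ≈ 0.020833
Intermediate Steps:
T(c, Z) = 6 + Z*c
O(a) = 2 - a
Y(A) = 12 - 4*A (Y(A) = (A + (2 - A))*(A + (6 - 3*A)) = 2*(6 - 2*A) = 12 - 4*A)
1/Y(-9) = 1/(12 - 4*(-9)) = 1/(12 + 36) = 1/48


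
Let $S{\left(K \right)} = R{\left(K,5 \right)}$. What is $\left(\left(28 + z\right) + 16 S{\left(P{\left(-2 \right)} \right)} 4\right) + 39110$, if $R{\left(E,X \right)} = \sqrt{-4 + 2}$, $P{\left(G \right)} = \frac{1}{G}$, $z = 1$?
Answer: $39139 + 64 i \sqrt{2} \approx 39139.0 + 90.51 i$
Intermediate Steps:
$R{\left(E,X \right)} = i \sqrt{2}$ ($R{\left(E,X \right)} = \sqrt{-2} = i \sqrt{2}$)
$S{\left(K \right)} = i \sqrt{2}$
$\left(\left(28 + z\right) + 16 S{\left(P{\left(-2 \right)} \right)} 4\right) + 39110 = \left(\left(28 + 1\right) + 16 i \sqrt{2} \cdot 4\right) + 39110 = \left(29 + 16 \cdot 4 i \sqrt{2}\right) + 39110 = \left(29 + 64 i \sqrt{2}\right) + 39110 = 39139 + 64 i \sqrt{2}$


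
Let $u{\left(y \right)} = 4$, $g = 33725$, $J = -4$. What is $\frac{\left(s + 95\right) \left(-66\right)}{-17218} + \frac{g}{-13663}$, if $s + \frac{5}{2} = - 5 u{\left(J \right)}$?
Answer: $- \frac{515299595}{235249534} \approx -2.1904$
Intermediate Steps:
$s = - \frac{45}{2}$ ($s = - \frac{5}{2} - 20 = - \frac{45}{2} \approx -22.5$)
$\frac{\left(s + 95\right) \left(-66\right)}{-17218} + \frac{g}{-13663} = \frac{\left(- \frac{45}{2} + 95\right) \left(-66\right)}{-17218} + \frac{33725}{-13663} = \frac{145}{2} \left(-66\right) \left(- \frac{1}{17218}\right) + 33725 \left(- \frac{1}{13663}\right) = \left(-4785\right) \left(- \frac{1}{17218}\right) - \frac{33725}{13663} = \frac{4785}{17218} - \frac{33725}{13663} = - \frac{515299595}{235249534}$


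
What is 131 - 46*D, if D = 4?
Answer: -53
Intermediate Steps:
131 - 46*D = 131 - 46*4 = 131 - 184 = -53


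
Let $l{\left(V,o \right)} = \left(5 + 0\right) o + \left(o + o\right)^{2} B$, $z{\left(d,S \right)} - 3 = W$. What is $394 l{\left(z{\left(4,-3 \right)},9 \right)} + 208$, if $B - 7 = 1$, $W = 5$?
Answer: $1039186$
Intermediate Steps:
$B = 8$ ($B = 7 + 1 = 8$)
$z{\left(d,S \right)} = 8$ ($z{\left(d,S \right)} = 3 + 5 = 8$)
$l{\left(V,o \right)} = 5 o + 32 o^{2}$ ($l{\left(V,o \right)} = \left(5 + 0\right) o + \left(o + o\right)^{2} \cdot 8 = 5 o + \left(2 o\right)^{2} \cdot 8 = 5 o + 4 o^{2} \cdot 8 = 5 o + 32 o^{2}$)
$394 l{\left(z{\left(4,-3 \right)},9 \right)} + 208 = 394 \cdot 9 \left(5 + 32 \cdot 9\right) + 208 = 394 \cdot 9 \left(5 + 288\right) + 208 = 394 \cdot 9 \cdot 293 + 208 = 394 \cdot 2637 + 208 = 1038978 + 208 = 1039186$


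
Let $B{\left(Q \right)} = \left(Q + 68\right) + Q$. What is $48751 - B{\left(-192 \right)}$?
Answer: $49067$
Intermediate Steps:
$B{\left(Q \right)} = 68 + 2 Q$ ($B{\left(Q \right)} = \left(68 + Q\right) + Q = 68 + 2 Q$)
$48751 - B{\left(-192 \right)} = 48751 - \left(68 + 2 \left(-192\right)\right) = 48751 - \left(68 - 384\right) = 48751 - -316 = 48751 + 316 = 49067$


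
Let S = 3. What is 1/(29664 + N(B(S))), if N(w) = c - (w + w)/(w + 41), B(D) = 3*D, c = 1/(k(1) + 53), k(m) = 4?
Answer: 1425/42270712 ≈ 3.3711e-5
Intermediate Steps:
c = 1/57 (c = 1/(4 + 53) = 1/57 ≈ 0.017544)
N(w) = 1/57 - 2*w/(41 + w) (N(w) = 1/57 - (w + w)/(w + 41) = 1/57 - 2*w/(41 + w))
1/(29664 + N(B(S))) = 1/(29664 + (41 - 339*3)/(57*(41 + 3*3))) = 1/(29664 + (41 - 113*9)/(57*(41 + 9))) = 1/(29664 + (1/57)*(41 - 1017)/50) = 1/(29664 + (1/57)*(1/50)*(-976)) = 1/(29664 - 488/1425) = 1/(42270712/1425) = 1425/42270712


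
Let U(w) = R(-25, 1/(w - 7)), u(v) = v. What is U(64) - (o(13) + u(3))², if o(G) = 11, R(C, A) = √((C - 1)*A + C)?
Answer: -196 + I*√82707/57 ≈ -196.0 + 5.0454*I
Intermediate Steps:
R(C, A) = √(C + A*(-1 + C)) (R(C, A) = √((-1 + C)*A + C) = √(A*(-1 + C) + C) = √(C + A*(-1 + C)))
U(w) = √(-25 - 26/(-7 + w)) (U(w) = √(-25 - 1/(w - 7) - 25/(w - 7)) = √(-25 - 1/(-7 + w) - 25/(-7 + w)) = √(-25 - 26/(-7 + w)))
U(64) - (o(13) + u(3))² = √((149 - 25*64)/(-7 + 64)) - (11 + 3)² = √((149 - 1600)/57) - 1*14² = √((1/57)*(-1451)) - 1*196 = √(-1451/57) - 196 = I*√82707/57 - 196 = -196 + I*√82707/57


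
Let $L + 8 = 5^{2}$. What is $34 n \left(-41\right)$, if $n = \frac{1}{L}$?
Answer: $-82$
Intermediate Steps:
$L = 17$ ($L = -8 + 5^{2} = -8 + 25 = 17$)
$n = \frac{1}{17} \approx 0.058824$
$34 n \left(-41\right) = 34 \cdot \frac{1}{17} \left(-41\right) = 2 \left(-41\right) = -82$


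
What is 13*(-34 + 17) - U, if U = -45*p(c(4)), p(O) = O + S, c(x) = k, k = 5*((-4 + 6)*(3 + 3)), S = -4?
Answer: 2299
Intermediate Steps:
k = 60 (k = 5*(2*6) = 5*12 = 60)
c(x) = 60
p(O) = -4 + O (p(O) = O - 4 = -4 + O)
U = -2520 (U = -45*(-4 + 60) = -45*56 = -2520)
13*(-34 + 17) - U = 13*(-34 + 17) - 1*(-2520) = 13*(-17) + 2520 = -221 + 2520 = 2299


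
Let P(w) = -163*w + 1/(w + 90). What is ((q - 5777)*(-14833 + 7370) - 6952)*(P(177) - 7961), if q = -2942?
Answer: -639490869004835/267 ≈ -2.3951e+12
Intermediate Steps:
P(w) = 1/(90 + w) - 163*w (P(w) = -163*w + 1/(90 + w) = 1/(90 + w) - 163*w)
((q - 5777)*(-14833 + 7370) - 6952)*(P(177) - 7961) = ((-2942 - 5777)*(-14833 + 7370) - 6952)*((1 - 14670*177 - 163*177²)/(90 + 177) - 7961) = (-8719*(-7463) - 6952)*((1 - 2596590 - 163*31329)/267 - 7961) = (65069897 - 6952)*((1 - 2596590 - 5106627)/267 - 7961) = 65062945*((1/267)*(-7703216) - 7961) = 65062945*(-7703216/267 - 7961) = 65062945*(-9828803/267) = -639490869004835/267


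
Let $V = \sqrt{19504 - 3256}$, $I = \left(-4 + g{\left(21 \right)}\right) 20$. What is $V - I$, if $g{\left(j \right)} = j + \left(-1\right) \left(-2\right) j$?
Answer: $-1180 + 2 \sqrt{4062} \approx -1052.5$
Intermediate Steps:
$g{\left(j \right)} = 3 j$ ($g{\left(j \right)} = j + 2 j = 3 j$)
$I = 1180$ ($I = \left(-4 + 3 \cdot 21\right) 20 = \left(-4 + 63\right) 20 = 59 \cdot 20 = 1180$)
$V = 2 \sqrt{4062}$ ($V = \sqrt{16248} = 2 \sqrt{4062} \approx 127.47$)
$V - I = 2 \sqrt{4062} - 1180 = -1180 + 2 \sqrt{4062}$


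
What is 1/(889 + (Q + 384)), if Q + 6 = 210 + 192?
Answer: 1/1669 ≈ 0.00059916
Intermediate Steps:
Q = 396 (Q = -6 + (210 + 192) = -6 + 402 = 396)
1/(889 + (Q + 384)) = 1/(889 + (396 + 384)) = 1/(889 + 780) = 1/1669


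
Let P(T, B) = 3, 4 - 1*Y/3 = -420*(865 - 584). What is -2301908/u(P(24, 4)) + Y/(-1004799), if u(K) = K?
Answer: -770985306236/1004799 ≈ -7.6730e+5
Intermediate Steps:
Y = 354072 (Y = 12 - (-1260)*(865 - 584) = 12 - (-1260)*281 = 12 - 3*(-118020) = 12 + 354060 = 354072)
-2301908/u(P(24, 4)) + Y/(-1004799) = -2301908/3 + 354072/(-1004799) = -2301908*⅓ + 354072*(-1/1004799) = -2301908/3 - 118024/334933 = -770985306236/1004799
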